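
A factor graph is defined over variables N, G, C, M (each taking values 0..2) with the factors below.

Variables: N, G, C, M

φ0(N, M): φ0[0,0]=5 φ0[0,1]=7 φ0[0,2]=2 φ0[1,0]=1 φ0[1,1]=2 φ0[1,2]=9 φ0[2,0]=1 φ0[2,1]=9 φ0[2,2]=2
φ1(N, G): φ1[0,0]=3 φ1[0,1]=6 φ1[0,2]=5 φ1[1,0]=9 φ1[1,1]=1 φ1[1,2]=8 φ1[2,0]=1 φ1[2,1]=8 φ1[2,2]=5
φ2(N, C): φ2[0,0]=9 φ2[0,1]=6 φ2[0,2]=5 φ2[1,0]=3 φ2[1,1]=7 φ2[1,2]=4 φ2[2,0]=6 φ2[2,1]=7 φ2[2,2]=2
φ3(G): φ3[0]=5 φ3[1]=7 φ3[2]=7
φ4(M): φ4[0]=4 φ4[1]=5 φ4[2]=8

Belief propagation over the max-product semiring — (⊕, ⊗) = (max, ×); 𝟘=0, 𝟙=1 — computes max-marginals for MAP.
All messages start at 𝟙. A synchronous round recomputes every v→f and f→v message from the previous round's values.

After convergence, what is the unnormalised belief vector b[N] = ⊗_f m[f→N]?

init: all messages = 𝟙 over 3 values
r1 m[φ0→N] = [7, 9, 9]
r1 m[φ0→M] = [5, 9, 9]
r1 m[φ1→N] = [6, 9, 8]
r1 m[φ1→G] = [9, 8, 8]
r1 m[φ2→N] = [9, 7, 7]
r1 m[φ2→C] = [9, 7, 5]
r1 m[φ3→G] = [5, 7, 7]
r1 m[φ4→M] = [4, 5, 8]
r1 m[N→φ0] = [1, 1, 1]
r1 m[N→φ1] = [1, 1, 1]
r1 m[N→φ2] = [1, 1, 1]
r1 m[G→φ1] = [1, 1, 1]
r1 m[G→φ3] = [1, 1, 1]
r1 m[C→φ2] = [1, 1, 1]
r1 m[M→φ0] = [1, 1, 1]
r1 m[M→φ4] = [1, 1, 1]
r2 m[φ0→N] = [7, 9, 9]
r2 m[φ0→M] = [5, 9, 9]
r2 m[φ1→N] = [6, 9, 8]
r2 m[φ1→G] = [9, 8, 8]
r2 m[φ2→N] = [9, 7, 7]
r2 m[φ2→C] = [9, 7, 5]
r2 m[φ3→G] = [5, 7, 7]
r2 m[φ4→M] = [4, 5, 8]
r2 m[N→φ0] = [54, 63, 56]
r2 m[N→φ1] = [63, 63, 63]
r2 m[N→φ2] = [42, 81, 72]
r2 m[G→φ1] = [5, 7, 7]
r2 m[G→φ3] = [9, 8, 8]
r2 m[C→φ2] = [1, 1, 1]
r2 m[M→φ0] = [4, 5, 8]
r2 m[M→φ4] = [5, 9, 9]
r3 m[φ0→N] = [35, 72, 45]
r3 m[φ0→M] = [270, 504, 567]
r3 m[φ1→N] = [42, 56, 56]
r3 m[φ1→G] = [567, 504, 504]
r3 m[φ2→N] = [9, 7, 7]
r3 m[φ2→C] = [432, 567, 324]
r3 m[φ3→G] = [5, 7, 7]
r3 m[φ4→M] = [4, 5, 8]
r3 m[N→φ0] = [54, 63, 56]
r3 m[N→φ1] = [63, 63, 63]
r3 m[N→φ2] = [42, 81, 72]
r3 m[G→φ1] = [5, 7, 7]
r3 m[G→φ3] = [9, 8, 8]
r3 m[C→φ2] = [1, 1, 1]
r3 m[M→φ0] = [4, 5, 8]
r3 m[M→φ4] = [5, 9, 9]
r4 m[φ0→N] = [35, 72, 45]
r4 m[φ0→M] = [270, 504, 567]
r4 m[φ1→N] = [42, 56, 56]
r4 m[φ1→G] = [567, 504, 504]
r4 m[φ2→N] = [9, 7, 7]
r4 m[φ2→C] = [432, 567, 324]
r4 m[φ3→G] = [5, 7, 7]
r4 m[φ4→M] = [4, 5, 8]
r4 m[N→φ0] = [378, 392, 392]
r4 m[N→φ1] = [315, 504, 315]
r4 m[N→φ2] = [1470, 4032, 2520]
r4 m[G→φ1] = [5, 7, 7]
r4 m[G→φ3] = [567, 504, 504]
r4 m[C→φ2] = [1, 1, 1]
r4 m[M→φ0] = [4, 5, 8]
r4 m[M→φ4] = [270, 504, 567]
r5 m[φ0→N] = [35, 72, 45]
r5 m[φ0→M] = [1890, 3528, 3528]
r5 m[φ1→N] = [42, 56, 56]
r5 m[φ1→G] = [4536, 2520, 4032]
r5 m[φ2→N] = [9, 7, 7]
r5 m[φ2→C] = [15120, 28224, 16128]
r5 m[φ3→G] = [5, 7, 7]
r5 m[φ4→M] = [4, 5, 8]
r5 m[N→φ0] = [378, 392, 392]
r5 m[N→φ1] = [315, 504, 315]
r5 m[N→φ2] = [1470, 4032, 2520]
r5 m[G→φ1] = [5, 7, 7]
r5 m[G→φ3] = [567, 504, 504]
r5 m[C→φ2] = [1, 1, 1]
r5 m[M→φ0] = [4, 5, 8]
r5 m[M→φ4] = [270, 504, 567]
r6 m[φ0→N] = [35, 72, 45]
r6 m[φ0→M] = [1890, 3528, 3528]
r6 m[φ1→N] = [42, 56, 56]
r6 m[φ1→G] = [4536, 2520, 4032]
r6 m[φ2→N] = [9, 7, 7]
r6 m[φ2→C] = [15120, 28224, 16128]
r6 m[φ3→G] = [5, 7, 7]
r6 m[φ4→M] = [4, 5, 8]
r6 m[N→φ0] = [378, 392, 392]
r6 m[N→φ1] = [315, 504, 315]
r6 m[N→φ2] = [1470, 4032, 2520]
r6 m[G→φ1] = [5, 7, 7]
r6 m[G→φ3] = [4536, 2520, 4032]
r6 m[C→φ2] = [1, 1, 1]
r6 m[M→φ0] = [4, 5, 8]
r6 m[M→φ4] = [1890, 3528, 3528]
r7 m[φ0→N] = [35, 72, 45]
r7 m[φ0→M] = [1890, 3528, 3528]
r7 m[φ1→N] = [42, 56, 56]
r7 m[φ1→G] = [4536, 2520, 4032]
r7 m[φ2→N] = [9, 7, 7]
r7 m[φ2→C] = [15120, 28224, 16128]
r7 m[φ3→G] = [5, 7, 7]
r7 m[φ4→M] = [4, 5, 8]
r7 m[N→φ0] = [378, 392, 392]
r7 m[N→φ1] = [315, 504, 315]
r7 m[N→φ2] = [1470, 4032, 2520]
r7 m[G→φ1] = [5, 7, 7]
r7 m[G→φ3] = [4536, 2520, 4032]
r7 m[C→φ2] = [1, 1, 1]
r7 m[M→φ0] = [4, 5, 8]
r7 m[M→φ4] = [1890, 3528, 3528]
fixed point reached at round 7
b[N] = ⊗ incoming = [13230, 28224, 17640]

b[N] = [13230, 28224, 17640]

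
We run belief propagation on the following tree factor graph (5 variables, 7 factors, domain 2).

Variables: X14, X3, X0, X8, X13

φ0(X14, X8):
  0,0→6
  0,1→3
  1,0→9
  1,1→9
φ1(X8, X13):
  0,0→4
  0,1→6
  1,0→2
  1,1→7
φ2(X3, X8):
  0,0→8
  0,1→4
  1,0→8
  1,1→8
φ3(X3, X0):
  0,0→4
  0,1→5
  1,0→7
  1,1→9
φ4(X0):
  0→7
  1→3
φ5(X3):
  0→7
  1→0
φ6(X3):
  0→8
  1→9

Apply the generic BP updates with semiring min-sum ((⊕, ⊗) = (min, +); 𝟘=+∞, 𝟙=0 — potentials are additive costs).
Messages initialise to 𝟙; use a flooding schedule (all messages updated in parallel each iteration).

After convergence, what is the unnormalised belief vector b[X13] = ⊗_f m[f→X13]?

init: all messages = 𝟙 over 2 values
r1 m[φ0→X14] = [3, 9]
r1 m[φ0→X8] = [6, 3]
r1 m[φ1→X8] = [4, 2]
r1 m[φ1→X13] = [2, 6]
r1 m[φ2→X3] = [4, 8]
r1 m[φ2→X8] = [8, 4]
r1 m[φ3→X3] = [4, 7]
r1 m[φ3→X0] = [4, 5]
r1 m[φ4→X0] = [7, 3]
r1 m[φ5→X3] = [7, 0]
r1 m[φ6→X3] = [8, 9]
r1 m[X14→φ0] = [0, 0]
r1 m[X3→φ2] = [0, 0]
r1 m[X3→φ3] = [0, 0]
r1 m[X3→φ5] = [0, 0]
r1 m[X3→φ6] = [0, 0]
r1 m[X0→φ3] = [0, 0]
r1 m[X0→φ4] = [0, 0]
r1 m[X8→φ0] = [0, 0]
r1 m[X8→φ1] = [0, 0]
r1 m[X8→φ2] = [0, 0]
r1 m[X13→φ1] = [0, 0]
r2 m[φ0→X14] = [3, 9]
r2 m[φ0→X8] = [6, 3]
r2 m[φ1→X8] = [4, 2]
r2 m[φ1→X13] = [2, 6]
r2 m[φ2→X3] = [4, 8]
r2 m[φ2→X8] = [8, 4]
r2 m[φ3→X3] = [4, 7]
r2 m[φ3→X0] = [4, 5]
r2 m[φ4→X0] = [7, 3]
r2 m[φ5→X3] = [7, 0]
r2 m[φ6→X3] = [8, 9]
r2 m[X14→φ0] = [0, 0]
r2 m[X3→φ2] = [19, 16]
r2 m[X3→φ3] = [19, 17]
r2 m[X3→φ5] = [16, 24]
r2 m[X3→φ6] = [15, 15]
r2 m[X0→φ3] = [7, 3]
r2 m[X0→φ4] = [4, 5]
r2 m[X8→φ0] = [12, 6]
r2 m[X8→φ1] = [14, 7]
r2 m[X8→φ2] = [10, 5]
r2 m[X13→φ1] = [0, 0]
r3 m[φ0→X14] = [9, 15]
r3 m[φ0→X8] = [6, 3]
r3 m[φ1→X8] = [4, 2]
r3 m[φ1→X13] = [9, 14]
r3 m[φ2→X3] = [9, 13]
r3 m[φ2→X8] = [24, 23]
r3 m[φ3→X3] = [8, 12]
r3 m[φ3→X0] = [23, 24]
r3 m[φ4→X0] = [7, 3]
r3 m[φ5→X3] = [7, 0]
r3 m[φ6→X3] = [8, 9]
r3 m[X14→φ0] = [0, 0]
r3 m[X3→φ2] = [19, 16]
r3 m[X3→φ3] = [19, 17]
r3 m[X3→φ5] = [16, 24]
r3 m[X3→φ6] = [15, 15]
r3 m[X0→φ3] = [7, 3]
r3 m[X0→φ4] = [4, 5]
r3 m[X8→φ0] = [12, 6]
r3 m[X8→φ1] = [14, 7]
r3 m[X8→φ2] = [10, 5]
r3 m[X13→φ1] = [0, 0]
r4 m[φ0→X14] = [9, 15]
r4 m[φ0→X8] = [6, 3]
r4 m[φ1→X8] = [4, 2]
r4 m[φ1→X13] = [9, 14]
r4 m[φ2→X3] = [9, 13]
r4 m[φ2→X8] = [24, 23]
r4 m[φ3→X3] = [8, 12]
r4 m[φ3→X0] = [23, 24]
r4 m[φ4→X0] = [7, 3]
r4 m[φ5→X3] = [7, 0]
r4 m[φ6→X3] = [8, 9]
r4 m[X14→φ0] = [0, 0]
r4 m[X3→φ2] = [23, 21]
r4 m[X3→φ3] = [24, 22]
r4 m[X3→φ5] = [25, 34]
r4 m[X3→φ6] = [24, 25]
r4 m[X0→φ3] = [7, 3]
r4 m[X0→φ4] = [23, 24]
r4 m[X8→φ0] = [28, 25]
r4 m[X8→φ1] = [30, 26]
r4 m[X8→φ2] = [10, 5]
r4 m[X13→φ1] = [0, 0]
r5 m[φ0→X14] = [28, 34]
r5 m[φ0→X8] = [6, 3]
r5 m[φ1→X8] = [4, 2]
r5 m[φ1→X13] = [28, 33]
r5 m[φ2→X3] = [9, 13]
r5 m[φ2→X8] = [29, 27]
r5 m[φ3→X3] = [8, 12]
r5 m[φ3→X0] = [28, 29]
r5 m[φ4→X0] = [7, 3]
r5 m[φ5→X3] = [7, 0]
r5 m[φ6→X3] = [8, 9]
r5 m[X14→φ0] = [0, 0]
r5 m[X3→φ2] = [23, 21]
r5 m[X3→φ3] = [24, 22]
r5 m[X3→φ5] = [25, 34]
r5 m[X3→φ6] = [24, 25]
r5 m[X0→φ3] = [7, 3]
r5 m[X0→φ4] = [23, 24]
r5 m[X8→φ0] = [28, 25]
r5 m[X8→φ1] = [30, 26]
r5 m[X8→φ2] = [10, 5]
r5 m[X13→φ1] = [0, 0]
r6 m[φ0→X14] = [28, 34]
r6 m[φ0→X8] = [6, 3]
r6 m[φ1→X8] = [4, 2]
r6 m[φ1→X13] = [28, 33]
r6 m[φ2→X3] = [9, 13]
r6 m[φ2→X8] = [29, 27]
r6 m[φ3→X3] = [8, 12]
r6 m[φ3→X0] = [28, 29]
r6 m[φ4→X0] = [7, 3]
r6 m[φ5→X3] = [7, 0]
r6 m[φ6→X3] = [8, 9]
r6 m[X14→φ0] = [0, 0]
r6 m[X3→φ2] = [23, 21]
r6 m[X3→φ3] = [24, 22]
r6 m[X3→φ5] = [25, 34]
r6 m[X3→φ6] = [24, 25]
r6 m[X0→φ3] = [7, 3]
r6 m[X0→φ4] = [28, 29]
r6 m[X8→φ0] = [33, 29]
r6 m[X8→φ1] = [35, 30]
r6 m[X8→φ2] = [10, 5]
r6 m[X13→φ1] = [0, 0]
r7 m[φ0→X14] = [32, 38]
r7 m[φ0→X8] = [6, 3]
r7 m[φ1→X8] = [4, 2]
r7 m[φ1→X13] = [32, 37]
r7 m[φ2→X3] = [9, 13]
r7 m[φ2→X8] = [29, 27]
r7 m[φ3→X3] = [8, 12]
r7 m[φ3→X0] = [28, 29]
r7 m[φ4→X0] = [7, 3]
r7 m[φ5→X3] = [7, 0]
r7 m[φ6→X3] = [8, 9]
r7 m[X14→φ0] = [0, 0]
r7 m[X3→φ2] = [23, 21]
r7 m[X3→φ3] = [24, 22]
r7 m[X3→φ5] = [25, 34]
r7 m[X3→φ6] = [24, 25]
r7 m[X0→φ3] = [7, 3]
r7 m[X0→φ4] = [28, 29]
r7 m[X8→φ0] = [33, 29]
r7 m[X8→φ1] = [35, 30]
r7 m[X8→φ2] = [10, 5]
r7 m[X13→φ1] = [0, 0]
r8 m[φ0→X14] = [32, 38]
r8 m[φ0→X8] = [6, 3]
r8 m[φ1→X8] = [4, 2]
r8 m[φ1→X13] = [32, 37]
r8 m[φ2→X3] = [9, 13]
r8 m[φ2→X8] = [29, 27]
r8 m[φ3→X3] = [8, 12]
r8 m[φ3→X0] = [28, 29]
r8 m[φ4→X0] = [7, 3]
r8 m[φ5→X3] = [7, 0]
r8 m[φ6→X3] = [8, 9]
r8 m[X14→φ0] = [0, 0]
r8 m[X3→φ2] = [23, 21]
r8 m[X3→φ3] = [24, 22]
r8 m[X3→φ5] = [25, 34]
r8 m[X3→φ6] = [24, 25]
r8 m[X0→φ3] = [7, 3]
r8 m[X0→φ4] = [28, 29]
r8 m[X8→φ0] = [33, 29]
r8 m[X8→φ1] = [35, 30]
r8 m[X8→φ2] = [10, 5]
r8 m[X13→φ1] = [0, 0]
fixed point reached at round 8
b[X13] = ⊗ incoming = [32, 37]

b[X13] = [32, 37]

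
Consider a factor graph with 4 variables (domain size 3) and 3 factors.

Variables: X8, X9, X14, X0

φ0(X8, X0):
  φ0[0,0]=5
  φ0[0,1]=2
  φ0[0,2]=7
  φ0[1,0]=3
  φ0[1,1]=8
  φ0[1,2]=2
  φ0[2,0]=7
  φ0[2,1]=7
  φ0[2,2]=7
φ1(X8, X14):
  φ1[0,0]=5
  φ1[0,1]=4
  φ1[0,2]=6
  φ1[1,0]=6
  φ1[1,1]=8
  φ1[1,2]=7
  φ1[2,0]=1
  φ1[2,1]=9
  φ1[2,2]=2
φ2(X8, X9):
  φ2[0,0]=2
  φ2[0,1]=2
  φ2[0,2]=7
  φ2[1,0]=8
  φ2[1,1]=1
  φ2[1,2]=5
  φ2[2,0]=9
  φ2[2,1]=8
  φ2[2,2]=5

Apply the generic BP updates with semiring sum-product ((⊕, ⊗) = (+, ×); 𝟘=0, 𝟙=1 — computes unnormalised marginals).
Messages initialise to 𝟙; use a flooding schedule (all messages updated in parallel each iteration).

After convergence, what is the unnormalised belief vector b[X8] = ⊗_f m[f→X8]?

b[X8] = [2310, 3822, 5544]

init: all messages = 𝟙 over 3 values
r1 m[φ0→X8] = [14, 13, 21]
r1 m[φ0→X0] = [15, 17, 16]
r1 m[φ1→X8] = [15, 21, 12]
r1 m[φ1→X14] = [12, 21, 15]
r1 m[φ2→X8] = [11, 14, 22]
r1 m[φ2→X9] = [19, 11, 17]
r1 m[X8→φ0] = [1, 1, 1]
r1 m[X8→φ1] = [1, 1, 1]
r1 m[X8→φ2] = [1, 1, 1]
r1 m[X9→φ2] = [1, 1, 1]
r1 m[X14→φ1] = [1, 1, 1]
r1 m[X0→φ0] = [1, 1, 1]
r2 m[φ0→X8] = [14, 13, 21]
r2 m[φ0→X0] = [15, 17, 16]
r2 m[φ1→X8] = [15, 21, 12]
r2 m[φ1→X14] = [12, 21, 15]
r2 m[φ2→X8] = [11, 14, 22]
r2 m[φ2→X9] = [19, 11, 17]
r2 m[X8→φ0] = [165, 294, 264]
r2 m[X8→φ1] = [154, 182, 462]
r2 m[X8→φ2] = [210, 273, 252]
r2 m[X9→φ2] = [1, 1, 1]
r2 m[X14→φ1] = [1, 1, 1]
r2 m[X0→φ0] = [1, 1, 1]
r3 m[φ0→X8] = [14, 13, 21]
r3 m[φ0→X0] = [3555, 4530, 3591]
r3 m[φ1→X8] = [15, 21, 12]
r3 m[φ1→X14] = [2324, 6230, 3122]
r3 m[φ2→X8] = [11, 14, 22]
r3 m[φ2→X9] = [4872, 2709, 4095]
r3 m[X8→φ0] = [165, 294, 264]
r3 m[X8→φ1] = [154, 182, 462]
r3 m[X8→φ2] = [210, 273, 252]
r3 m[X9→φ2] = [1, 1, 1]
r3 m[X14→φ1] = [1, 1, 1]
r3 m[X0→φ0] = [1, 1, 1]
r4 m[φ0→X8] = [14, 13, 21]
r4 m[φ0→X0] = [3555, 4530, 3591]
r4 m[φ1→X8] = [15, 21, 12]
r4 m[φ1→X14] = [2324, 6230, 3122]
r4 m[φ2→X8] = [11, 14, 22]
r4 m[φ2→X9] = [4872, 2709, 4095]
r4 m[X8→φ0] = [165, 294, 264]
r4 m[X8→φ1] = [154, 182, 462]
r4 m[X8→φ2] = [210, 273, 252]
r4 m[X9→φ2] = [1, 1, 1]
r4 m[X14→φ1] = [1, 1, 1]
r4 m[X0→φ0] = [1, 1, 1]
fixed point reached at round 4
b[X8] = ⊗ incoming = [2310, 3822, 5544]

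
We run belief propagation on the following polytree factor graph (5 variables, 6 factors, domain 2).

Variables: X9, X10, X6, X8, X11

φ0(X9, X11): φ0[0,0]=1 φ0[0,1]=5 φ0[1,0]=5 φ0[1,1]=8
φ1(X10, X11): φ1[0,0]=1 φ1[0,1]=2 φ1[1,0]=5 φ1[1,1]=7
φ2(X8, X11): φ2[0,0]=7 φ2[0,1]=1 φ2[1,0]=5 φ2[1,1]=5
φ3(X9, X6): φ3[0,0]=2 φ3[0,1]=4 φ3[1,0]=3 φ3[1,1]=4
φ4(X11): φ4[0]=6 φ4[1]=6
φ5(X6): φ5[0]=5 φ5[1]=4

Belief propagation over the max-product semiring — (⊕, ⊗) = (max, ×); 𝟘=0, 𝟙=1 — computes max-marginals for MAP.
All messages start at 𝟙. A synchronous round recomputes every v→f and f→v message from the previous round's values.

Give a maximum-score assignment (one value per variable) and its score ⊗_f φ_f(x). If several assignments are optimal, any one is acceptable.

assignment: (X9=1, X10=1, X6=1, X8=1, X11=1); score = 26880

init: all messages = 𝟙 over 2 values
r1 m[φ0→X9] = [5, 8]
r1 m[φ0→X11] = [5, 8]
r1 m[φ1→X10] = [2, 7]
r1 m[φ1→X11] = [5, 7]
r1 m[φ2→X8] = [7, 5]
r1 m[φ2→X11] = [7, 5]
r1 m[φ3→X9] = [4, 4]
r1 m[φ3→X6] = [3, 4]
r1 m[φ4→X11] = [6, 6]
r1 m[φ5→X6] = [5, 4]
r1 m[X9→φ0] = [1, 1]
r1 m[X9→φ3] = [1, 1]
r1 m[X10→φ1] = [1, 1]
r1 m[X6→φ3] = [1, 1]
r1 m[X6→φ5] = [1, 1]
r1 m[X8→φ2] = [1, 1]
r1 m[X11→φ0] = [1, 1]
r1 m[X11→φ1] = [1, 1]
r1 m[X11→φ2] = [1, 1]
r1 m[X11→φ4] = [1, 1]
r2 m[φ0→X9] = [5, 8]
r2 m[φ0→X11] = [5, 8]
r2 m[φ1→X10] = [2, 7]
r2 m[φ1→X11] = [5, 7]
r2 m[φ2→X8] = [7, 5]
r2 m[φ2→X11] = [7, 5]
r2 m[φ3→X9] = [4, 4]
r2 m[φ3→X6] = [3, 4]
r2 m[φ4→X11] = [6, 6]
r2 m[φ5→X6] = [5, 4]
r2 m[X9→φ0] = [4, 4]
r2 m[X9→φ3] = [5, 8]
r2 m[X10→φ1] = [1, 1]
r2 m[X6→φ3] = [5, 4]
r2 m[X6→φ5] = [3, 4]
r2 m[X8→φ2] = [1, 1]
r2 m[X11→φ0] = [210, 210]
r2 m[X11→φ1] = [210, 240]
r2 m[X11→φ2] = [150, 336]
r2 m[X11→φ4] = [175, 280]
r3 m[φ0→X9] = [1050, 1680]
r3 m[φ0→X11] = [20, 32]
r3 m[φ1→X10] = [480, 1680]
r3 m[φ1→X11] = [5, 7]
r3 m[φ2→X8] = [1050, 1680]
r3 m[φ2→X11] = [7, 5]
r3 m[φ3→X9] = [16, 16]
r3 m[φ3→X6] = [24, 32]
r3 m[φ4→X11] = [6, 6]
r3 m[φ5→X6] = [5, 4]
r3 m[X9→φ0] = [4, 4]
r3 m[X9→φ3] = [5, 8]
r3 m[X10→φ1] = [1, 1]
r3 m[X6→φ3] = [5, 4]
r3 m[X6→φ5] = [3, 4]
r3 m[X8→φ2] = [1, 1]
r3 m[X11→φ0] = [210, 210]
r3 m[X11→φ1] = [210, 240]
r3 m[X11→φ2] = [150, 336]
r3 m[X11→φ4] = [175, 280]
r4 m[φ0→X9] = [1050, 1680]
r4 m[φ0→X11] = [20, 32]
r4 m[φ1→X10] = [480, 1680]
r4 m[φ1→X11] = [5, 7]
r4 m[φ2→X8] = [1050, 1680]
r4 m[φ2→X11] = [7, 5]
r4 m[φ3→X9] = [16, 16]
r4 m[φ3→X6] = [24, 32]
r4 m[φ4→X11] = [6, 6]
r4 m[φ5→X6] = [5, 4]
r4 m[X9→φ0] = [16, 16]
r4 m[X9→φ3] = [1050, 1680]
r4 m[X10→φ1] = [1, 1]
r4 m[X6→φ3] = [5, 4]
r4 m[X6→φ5] = [24, 32]
r4 m[X8→φ2] = [1, 1]
r4 m[X11→φ0] = [210, 210]
r4 m[X11→φ1] = [840, 960]
r4 m[X11→φ2] = [600, 1344]
r4 m[X11→φ4] = [700, 1120]
r5 m[φ0→X9] = [1050, 1680]
r5 m[φ0→X11] = [80, 128]
r5 m[φ1→X10] = [1920, 6720]
r5 m[φ1→X11] = [5, 7]
r5 m[φ2→X8] = [4200, 6720]
r5 m[φ2→X11] = [7, 5]
r5 m[φ3→X9] = [16, 16]
r5 m[φ3→X6] = [5040, 6720]
r5 m[φ4→X11] = [6, 6]
r5 m[φ5→X6] = [5, 4]
r5 m[X9→φ0] = [16, 16]
r5 m[X9→φ3] = [1050, 1680]
r5 m[X10→φ1] = [1, 1]
r5 m[X6→φ3] = [5, 4]
r5 m[X6→φ5] = [24, 32]
r5 m[X8→φ2] = [1, 1]
r5 m[X11→φ0] = [210, 210]
r5 m[X11→φ1] = [840, 960]
r5 m[X11→φ2] = [600, 1344]
r5 m[X11→φ4] = [700, 1120]
r6 m[φ0→X9] = [1050, 1680]
r6 m[φ0→X11] = [80, 128]
r6 m[φ1→X10] = [1920, 6720]
r6 m[φ1→X11] = [5, 7]
r6 m[φ2→X8] = [4200, 6720]
r6 m[φ2→X11] = [7, 5]
r6 m[φ3→X9] = [16, 16]
r6 m[φ3→X6] = [5040, 6720]
r6 m[φ4→X11] = [6, 6]
r6 m[φ5→X6] = [5, 4]
r6 m[X9→φ0] = [16, 16]
r6 m[X9→φ3] = [1050, 1680]
r6 m[X10→φ1] = [1, 1]
r6 m[X6→φ3] = [5, 4]
r6 m[X6→φ5] = [5040, 6720]
r6 m[X8→φ2] = [1, 1]
r6 m[X11→φ0] = [210, 210]
r6 m[X11→φ1] = [3360, 3840]
r6 m[X11→φ2] = [2400, 5376]
r6 m[X11→φ4] = [2800, 4480]
r7 m[φ0→X9] = [1050, 1680]
r7 m[φ0→X11] = [80, 128]
r7 m[φ1→X10] = [7680, 26880]
r7 m[φ1→X11] = [5, 7]
r7 m[φ2→X8] = [16800, 26880]
r7 m[φ2→X11] = [7, 5]
r7 m[φ3→X9] = [16, 16]
r7 m[φ3→X6] = [5040, 6720]
r7 m[φ4→X11] = [6, 6]
r7 m[φ5→X6] = [5, 4]
r7 m[X9→φ0] = [16, 16]
r7 m[X9→φ3] = [1050, 1680]
r7 m[X10→φ1] = [1, 1]
r7 m[X6→φ3] = [5, 4]
r7 m[X6→φ5] = [5040, 6720]
r7 m[X8→φ2] = [1, 1]
r7 m[X11→φ0] = [210, 210]
r7 m[X11→φ1] = [3360, 3840]
r7 m[X11→φ2] = [2400, 5376]
r7 m[X11→φ4] = [2800, 4480]
r8 m[φ0→X9] = [1050, 1680]
r8 m[φ0→X11] = [80, 128]
r8 m[φ1→X10] = [7680, 26880]
r8 m[φ1→X11] = [5, 7]
r8 m[φ2→X8] = [16800, 26880]
r8 m[φ2→X11] = [7, 5]
r8 m[φ3→X9] = [16, 16]
r8 m[φ3→X6] = [5040, 6720]
r8 m[φ4→X11] = [6, 6]
r8 m[φ5→X6] = [5, 4]
r8 m[X9→φ0] = [16, 16]
r8 m[X9→φ3] = [1050, 1680]
r8 m[X10→φ1] = [1, 1]
r8 m[X6→φ3] = [5, 4]
r8 m[X6→φ5] = [5040, 6720]
r8 m[X8→φ2] = [1, 1]
r8 m[X11→φ0] = [210, 210]
r8 m[X11→φ1] = [3360, 3840]
r8 m[X11→φ2] = [2400, 5376]
r8 m[X11→φ4] = [2800, 4480]
fixed point reached at round 8
traceback from X9: (X9=1, X10=1, X6=1, X8=1, X11=1), score=26880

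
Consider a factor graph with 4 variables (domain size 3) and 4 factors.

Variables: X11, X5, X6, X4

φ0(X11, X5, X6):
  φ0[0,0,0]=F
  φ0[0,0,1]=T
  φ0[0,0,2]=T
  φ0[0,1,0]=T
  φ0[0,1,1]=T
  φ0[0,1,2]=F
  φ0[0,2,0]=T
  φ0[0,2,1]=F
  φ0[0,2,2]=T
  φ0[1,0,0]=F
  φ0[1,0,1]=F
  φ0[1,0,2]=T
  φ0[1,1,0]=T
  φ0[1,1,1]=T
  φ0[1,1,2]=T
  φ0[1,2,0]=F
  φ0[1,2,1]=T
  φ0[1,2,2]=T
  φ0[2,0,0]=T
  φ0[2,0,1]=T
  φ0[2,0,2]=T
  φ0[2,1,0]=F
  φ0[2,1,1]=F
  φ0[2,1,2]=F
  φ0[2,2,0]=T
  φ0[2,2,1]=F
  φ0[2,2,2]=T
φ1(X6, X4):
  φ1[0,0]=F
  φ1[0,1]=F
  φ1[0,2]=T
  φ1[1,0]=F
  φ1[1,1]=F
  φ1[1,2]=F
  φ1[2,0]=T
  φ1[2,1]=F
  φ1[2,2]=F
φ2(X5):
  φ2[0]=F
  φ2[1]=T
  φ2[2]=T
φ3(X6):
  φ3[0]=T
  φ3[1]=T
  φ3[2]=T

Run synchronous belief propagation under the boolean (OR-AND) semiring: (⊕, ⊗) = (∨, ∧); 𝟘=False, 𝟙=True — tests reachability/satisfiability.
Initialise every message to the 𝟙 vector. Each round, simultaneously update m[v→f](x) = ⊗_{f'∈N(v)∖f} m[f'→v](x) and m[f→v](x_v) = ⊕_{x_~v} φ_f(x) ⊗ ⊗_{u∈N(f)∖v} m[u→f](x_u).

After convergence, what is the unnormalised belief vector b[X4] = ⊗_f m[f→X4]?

init: all messages = 𝟙 over 3 values
r1 m[φ0→X11] = [T, T, T]
r1 m[φ0→X5] = [T, T, T]
r1 m[φ0→X6] = [T, T, T]
r1 m[φ1→X6] = [T, F, T]
r1 m[φ1→X4] = [T, F, T]
r1 m[φ2→X5] = [F, T, T]
r1 m[φ3→X6] = [T, T, T]
r1 m[X11→φ0] = [T, T, T]
r1 m[X5→φ0] = [T, T, T]
r1 m[X5→φ2] = [T, T, T]
r1 m[X6→φ0] = [T, T, T]
r1 m[X6→φ1] = [T, T, T]
r1 m[X6→φ3] = [T, T, T]
r1 m[X4→φ1] = [T, T, T]
r2 m[φ0→X11] = [T, T, T]
r2 m[φ0→X5] = [T, T, T]
r2 m[φ0→X6] = [T, T, T]
r2 m[φ1→X6] = [T, F, T]
r2 m[φ1→X4] = [T, F, T]
r2 m[φ2→X5] = [F, T, T]
r2 m[φ3→X6] = [T, T, T]
r2 m[X11→φ0] = [T, T, T]
r2 m[X5→φ0] = [F, T, T]
r2 m[X5→φ2] = [T, T, T]
r2 m[X6→φ0] = [T, F, T]
r2 m[X6→φ1] = [T, T, T]
r2 m[X6→φ3] = [T, F, T]
r2 m[X4→φ1] = [T, T, T]
r3 m[φ0→X11] = [T, T, T]
r3 m[φ0→X5] = [T, T, T]
r3 m[φ0→X6] = [T, T, T]
r3 m[φ1→X6] = [T, F, T]
r3 m[φ1→X4] = [T, F, T]
r3 m[φ2→X5] = [F, T, T]
r3 m[φ3→X6] = [T, T, T]
r3 m[X11→φ0] = [T, T, T]
r3 m[X5→φ0] = [F, T, T]
r3 m[X5→φ2] = [T, T, T]
r3 m[X6→φ0] = [T, F, T]
r3 m[X6→φ1] = [T, T, T]
r3 m[X6→φ3] = [T, F, T]
r3 m[X4→φ1] = [T, T, T]
fixed point reached at round 3
b[X4] = ⊗ incoming = [T, F, T]

b[X4] = [T, F, T]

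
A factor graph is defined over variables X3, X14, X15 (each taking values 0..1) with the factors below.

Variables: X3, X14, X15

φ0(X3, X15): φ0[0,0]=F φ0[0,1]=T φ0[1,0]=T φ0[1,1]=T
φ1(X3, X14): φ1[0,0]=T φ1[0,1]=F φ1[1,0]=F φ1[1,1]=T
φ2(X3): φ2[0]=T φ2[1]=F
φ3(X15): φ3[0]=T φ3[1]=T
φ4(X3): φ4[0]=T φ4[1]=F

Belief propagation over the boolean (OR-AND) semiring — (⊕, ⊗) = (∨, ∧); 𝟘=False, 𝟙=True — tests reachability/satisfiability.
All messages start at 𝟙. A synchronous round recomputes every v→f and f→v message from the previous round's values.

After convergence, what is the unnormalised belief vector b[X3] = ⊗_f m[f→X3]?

init: all messages = 𝟙 over 2 values
r1 m[φ0→X3] = [T, T]
r1 m[φ0→X15] = [T, T]
r1 m[φ1→X3] = [T, T]
r1 m[φ1→X14] = [T, T]
r1 m[φ2→X3] = [T, F]
r1 m[φ3→X15] = [T, T]
r1 m[φ4→X3] = [T, F]
r1 m[X3→φ0] = [T, T]
r1 m[X3→φ1] = [T, T]
r1 m[X3→φ2] = [T, T]
r1 m[X3→φ4] = [T, T]
r1 m[X14→φ1] = [T, T]
r1 m[X15→φ0] = [T, T]
r1 m[X15→φ3] = [T, T]
r2 m[φ0→X3] = [T, T]
r2 m[φ0→X15] = [T, T]
r2 m[φ1→X3] = [T, T]
r2 m[φ1→X14] = [T, T]
r2 m[φ2→X3] = [T, F]
r2 m[φ3→X15] = [T, T]
r2 m[φ4→X3] = [T, F]
r2 m[X3→φ0] = [T, F]
r2 m[X3→φ1] = [T, F]
r2 m[X3→φ2] = [T, F]
r2 m[X3→φ4] = [T, F]
r2 m[X14→φ1] = [T, T]
r2 m[X15→φ0] = [T, T]
r2 m[X15→φ3] = [T, T]
r3 m[φ0→X3] = [T, T]
r3 m[φ0→X15] = [F, T]
r3 m[φ1→X3] = [T, T]
r3 m[φ1→X14] = [T, F]
r3 m[φ2→X3] = [T, F]
r3 m[φ3→X15] = [T, T]
r3 m[φ4→X3] = [T, F]
r3 m[X3→φ0] = [T, F]
r3 m[X3→φ1] = [T, F]
r3 m[X3→φ2] = [T, F]
r3 m[X3→φ4] = [T, F]
r3 m[X14→φ1] = [T, T]
r3 m[X15→φ0] = [T, T]
r3 m[X15→φ3] = [T, T]
r4 m[φ0→X3] = [T, T]
r4 m[φ0→X15] = [F, T]
r4 m[φ1→X3] = [T, T]
r4 m[φ1→X14] = [T, F]
r4 m[φ2→X3] = [T, F]
r4 m[φ3→X15] = [T, T]
r4 m[φ4→X3] = [T, F]
r4 m[X3→φ0] = [T, F]
r4 m[X3→φ1] = [T, F]
r4 m[X3→φ2] = [T, F]
r4 m[X3→φ4] = [T, F]
r4 m[X14→φ1] = [T, T]
r4 m[X15→φ0] = [T, T]
r4 m[X15→φ3] = [F, T]
r5 m[φ0→X3] = [T, T]
r5 m[φ0→X15] = [F, T]
r5 m[φ1→X3] = [T, T]
r5 m[φ1→X14] = [T, F]
r5 m[φ2→X3] = [T, F]
r5 m[φ3→X15] = [T, T]
r5 m[φ4→X3] = [T, F]
r5 m[X3→φ0] = [T, F]
r5 m[X3→φ1] = [T, F]
r5 m[X3→φ2] = [T, F]
r5 m[X3→φ4] = [T, F]
r5 m[X14→φ1] = [T, T]
r5 m[X15→φ0] = [T, T]
r5 m[X15→φ3] = [F, T]
fixed point reached at round 5
b[X3] = ⊗ incoming = [T, F]

b[X3] = [T, F]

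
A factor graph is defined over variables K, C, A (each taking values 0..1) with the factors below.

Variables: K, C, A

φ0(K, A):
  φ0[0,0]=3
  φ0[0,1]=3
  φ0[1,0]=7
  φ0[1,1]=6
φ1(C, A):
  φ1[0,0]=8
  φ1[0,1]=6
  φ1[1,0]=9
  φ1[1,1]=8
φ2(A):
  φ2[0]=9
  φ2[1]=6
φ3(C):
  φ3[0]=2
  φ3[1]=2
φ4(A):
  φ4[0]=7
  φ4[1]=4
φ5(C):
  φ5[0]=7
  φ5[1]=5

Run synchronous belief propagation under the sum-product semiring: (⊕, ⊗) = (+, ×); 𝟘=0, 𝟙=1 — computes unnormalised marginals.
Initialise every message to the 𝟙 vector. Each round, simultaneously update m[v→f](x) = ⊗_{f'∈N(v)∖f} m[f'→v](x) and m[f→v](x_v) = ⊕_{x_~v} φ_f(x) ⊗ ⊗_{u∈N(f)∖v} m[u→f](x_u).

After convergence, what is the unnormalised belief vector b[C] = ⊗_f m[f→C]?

b[C] = [88704, 73980]

init: all messages = 𝟙 over 2 values
r1 m[φ0→K] = [6, 13]
r1 m[φ0→A] = [10, 9]
r1 m[φ1→C] = [14, 17]
r1 m[φ1→A] = [17, 14]
r1 m[φ2→A] = [9, 6]
r1 m[φ3→C] = [2, 2]
r1 m[φ4→A] = [7, 4]
r1 m[φ5→C] = [7, 5]
r1 m[K→φ0] = [1, 1]
r1 m[C→φ1] = [1, 1]
r1 m[C→φ3] = [1, 1]
r1 m[C→φ5] = [1, 1]
r1 m[A→φ0] = [1, 1]
r1 m[A→φ1] = [1, 1]
r1 m[A→φ2] = [1, 1]
r1 m[A→φ4] = [1, 1]
r2 m[φ0→K] = [6, 13]
r2 m[φ0→A] = [10, 9]
r2 m[φ1→C] = [14, 17]
r2 m[φ1→A] = [17, 14]
r2 m[φ2→A] = [9, 6]
r2 m[φ3→C] = [2, 2]
r2 m[φ4→A] = [7, 4]
r2 m[φ5→C] = [7, 5]
r2 m[K→φ0] = [1, 1]
r2 m[C→φ1] = [14, 10]
r2 m[C→φ3] = [98, 85]
r2 m[C→φ5] = [28, 34]
r2 m[A→φ0] = [1071, 336]
r2 m[A→φ1] = [630, 216]
r2 m[A→φ2] = [1190, 504]
r2 m[A→φ4] = [1530, 756]
r3 m[φ0→K] = [4221, 9513]
r3 m[φ0→A] = [10, 9]
r3 m[φ1→C] = [6336, 7398]
r3 m[φ1→A] = [202, 164]
r3 m[φ2→A] = [9, 6]
r3 m[φ3→C] = [2, 2]
r3 m[φ4→A] = [7, 4]
r3 m[φ5→C] = [7, 5]
r3 m[K→φ0] = [1, 1]
r3 m[C→φ1] = [14, 10]
r3 m[C→φ3] = [98, 85]
r3 m[C→φ5] = [28, 34]
r3 m[A→φ0] = [1071, 336]
r3 m[A→φ1] = [630, 216]
r3 m[A→φ2] = [1190, 504]
r3 m[A→φ4] = [1530, 756]
r4 m[φ0→K] = [4221, 9513]
r4 m[φ0→A] = [10, 9]
r4 m[φ1→C] = [6336, 7398]
r4 m[φ1→A] = [202, 164]
r4 m[φ2→A] = [9, 6]
r4 m[φ3→C] = [2, 2]
r4 m[φ4→A] = [7, 4]
r4 m[φ5→C] = [7, 5]
r4 m[K→φ0] = [1, 1]
r4 m[C→φ1] = [14, 10]
r4 m[C→φ3] = [44352, 36990]
r4 m[C→φ5] = [12672, 14796]
r4 m[A→φ0] = [12726, 3936]
r4 m[A→φ1] = [630, 216]
r4 m[A→φ2] = [14140, 5904]
r4 m[A→φ4] = [18180, 8856]
r5 m[φ0→K] = [49986, 112698]
r5 m[φ0→A] = [10, 9]
r5 m[φ1→C] = [6336, 7398]
r5 m[φ1→A] = [202, 164]
r5 m[φ2→A] = [9, 6]
r5 m[φ3→C] = [2, 2]
r5 m[φ4→A] = [7, 4]
r5 m[φ5→C] = [7, 5]
r5 m[K→φ0] = [1, 1]
r5 m[C→φ1] = [14, 10]
r5 m[C→φ3] = [44352, 36990]
r5 m[C→φ5] = [12672, 14796]
r5 m[A→φ0] = [12726, 3936]
r5 m[A→φ1] = [630, 216]
r5 m[A→φ2] = [14140, 5904]
r5 m[A→φ4] = [18180, 8856]
r6 m[φ0→K] = [49986, 112698]
r6 m[φ0→A] = [10, 9]
r6 m[φ1→C] = [6336, 7398]
r6 m[φ1→A] = [202, 164]
r6 m[φ2→A] = [9, 6]
r6 m[φ3→C] = [2, 2]
r6 m[φ4→A] = [7, 4]
r6 m[φ5→C] = [7, 5]
r6 m[K→φ0] = [1, 1]
r6 m[C→φ1] = [14, 10]
r6 m[C→φ3] = [44352, 36990]
r6 m[C→φ5] = [12672, 14796]
r6 m[A→φ0] = [12726, 3936]
r6 m[A→φ1] = [630, 216]
r6 m[A→φ2] = [14140, 5904]
r6 m[A→φ4] = [18180, 8856]
fixed point reached at round 6
b[C] = ⊗ incoming = [88704, 73980]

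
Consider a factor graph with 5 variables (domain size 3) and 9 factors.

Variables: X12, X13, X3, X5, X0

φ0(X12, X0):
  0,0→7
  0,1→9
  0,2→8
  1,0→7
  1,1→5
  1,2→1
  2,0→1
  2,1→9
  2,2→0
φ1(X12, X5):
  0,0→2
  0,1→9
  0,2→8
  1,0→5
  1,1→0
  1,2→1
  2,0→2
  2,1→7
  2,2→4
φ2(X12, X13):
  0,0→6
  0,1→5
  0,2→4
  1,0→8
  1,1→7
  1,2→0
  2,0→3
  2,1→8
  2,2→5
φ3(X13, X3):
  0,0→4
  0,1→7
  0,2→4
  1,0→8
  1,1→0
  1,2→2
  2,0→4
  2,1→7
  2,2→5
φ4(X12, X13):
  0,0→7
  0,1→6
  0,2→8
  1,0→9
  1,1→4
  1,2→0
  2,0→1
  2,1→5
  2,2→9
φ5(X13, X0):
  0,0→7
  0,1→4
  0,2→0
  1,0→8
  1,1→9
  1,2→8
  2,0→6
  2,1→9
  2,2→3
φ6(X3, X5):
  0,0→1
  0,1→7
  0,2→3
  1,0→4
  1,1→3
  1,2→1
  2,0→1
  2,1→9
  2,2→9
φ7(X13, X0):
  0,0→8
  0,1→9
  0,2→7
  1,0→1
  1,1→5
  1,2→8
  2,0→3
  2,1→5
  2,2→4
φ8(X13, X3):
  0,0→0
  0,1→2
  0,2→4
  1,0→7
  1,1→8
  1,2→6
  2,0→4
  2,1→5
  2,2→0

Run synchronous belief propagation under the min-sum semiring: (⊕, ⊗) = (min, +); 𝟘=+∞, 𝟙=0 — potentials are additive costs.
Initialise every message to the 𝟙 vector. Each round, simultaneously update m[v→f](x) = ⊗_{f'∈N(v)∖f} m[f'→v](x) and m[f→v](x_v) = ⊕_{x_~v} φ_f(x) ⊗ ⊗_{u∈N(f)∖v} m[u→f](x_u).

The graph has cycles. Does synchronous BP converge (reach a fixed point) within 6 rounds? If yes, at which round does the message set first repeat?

NOT CONVERGED within 6 rounds

init: all messages = 𝟙 over 3 values
r1 m[φ0→X12] = [7, 1, 0]
r1 m[φ0→X0] = [1, 5, 0]
r1 m[φ1→X12] = [2, 0, 2]
r1 m[φ1→X5] = [2, 0, 1]
r1 m[φ2→X12] = [4, 0, 3]
r1 m[φ2→X13] = [3, 5, 0]
r1 m[φ3→X13] = [4, 0, 4]
r1 m[φ3→X3] = [4, 0, 2]
r1 m[φ4→X12] = [6, 0, 1]
r1 m[φ4→X13] = [1, 4, 0]
r1 m[φ5→X13] = [0, 8, 3]
r1 m[φ5→X0] = [6, 4, 0]
r1 m[φ6→X3] = [1, 1, 1]
r1 m[φ6→X5] = [1, 3, 1]
r1 m[φ7→X13] = [7, 1, 3]
r1 m[φ7→X0] = [1, 5, 4]
r1 m[φ8→X13] = [0, 6, 0]
r1 m[φ8→X3] = [0, 2, 0]
r1 m[X12→φ0] = [0, 0, 0]
r1 m[X12→φ1] = [0, 0, 0]
r1 m[X12→φ2] = [0, 0, 0]
r1 m[X12→φ4] = [0, 0, 0]
r1 m[X13→φ2] = [0, 0, 0]
r1 m[X13→φ3] = [0, 0, 0]
r1 m[X13→φ4] = [0, 0, 0]
r1 m[X13→φ5] = [0, 0, 0]
r1 m[X13→φ7] = [0, 0, 0]
r1 m[X13→φ8] = [0, 0, 0]
r1 m[X3→φ3] = [0, 0, 0]
r1 m[X3→φ6] = [0, 0, 0]
r1 m[X3→φ8] = [0, 0, 0]
r1 m[X5→φ1] = [0, 0, 0]
r1 m[X5→φ6] = [0, 0, 0]
r1 m[X0→φ0] = [0, 0, 0]
r1 m[X0→φ5] = [0, 0, 0]
r1 m[X0→φ7] = [0, 0, 0]
r2 m[φ0→X12] = [7, 1, 0]
r2 m[φ0→X0] = [1, 5, 0]
r2 m[φ1→X12] = [2, 0, 2]
r2 m[φ1→X5] = [2, 0, 1]
r2 m[φ2→X12] = [4, 0, 3]
r2 m[φ2→X13] = [3, 5, 0]
r2 m[φ3→X13] = [4, 0, 4]
r2 m[φ3→X3] = [4, 0, 2]
r2 m[φ4→X12] = [6, 0, 1]
r2 m[φ4→X13] = [1, 4, 0]
r2 m[φ5→X13] = [0, 8, 3]
r2 m[φ5→X0] = [6, 4, 0]
r2 m[φ6→X3] = [1, 1, 1]
r2 m[φ6→X5] = [1, 3, 1]
r2 m[φ7→X13] = [7, 1, 3]
r2 m[φ7→X0] = [1, 5, 4]
r2 m[φ8→X13] = [0, 6, 0]
r2 m[φ8→X3] = [0, 2, 0]
r2 m[X12→φ0] = [12, 0, 6]
r2 m[X12→φ1] = [17, 1, 4]
r2 m[X12→φ2] = [15, 1, 3]
r2 m[X12→φ4] = [13, 1, 5]
r2 m[X13→φ2] = [12, 19, 10]
r2 m[X13→φ3] = [11, 24, 6]
r2 m[X13→φ4] = [14, 20, 10]
r2 m[X13→φ5] = [15, 16, 7]
r2 m[X13→φ7] = [8, 23, 7]
r2 m[X13→φ8] = [15, 18, 10]
r2 m[X3→φ3] = [1, 3, 1]
r2 m[X3→φ6] = [4, 2, 2]
r2 m[X3→φ8] = [5, 1, 3]
r2 m[X5→φ1] = [1, 3, 1]
r2 m[X5→φ6] = [2, 0, 1]
r2 m[X0→φ0] = [7, 9, 4]
r2 m[X0→φ5] = [2, 10, 4]
r2 m[X0→φ7] = [7, 9, 0]
r3 m[φ0→X12] = [12, 5, 4]
r3 m[φ0→X0] = [7, 5, 1]
r3 m[φ1→X12] = [3, 2, 3]
r3 m[φ1→X5] = [6, 1, 2]
r3 m[φ2→X12] = [14, 10, 15]
r3 m[φ2→X13] = [6, 8, 1]
r3 m[φ3→X13] = [5, 3, 5]
r3 m[φ3→X3] = [10, 13, 11]
r3 m[φ4→X12] = [18, 10, 15]
r3 m[φ4→X13] = [6, 5, 1]
r3 m[φ5→X13] = [4, 10, 7]
r3 m[φ5→X0] = [13, 16, 10]
r3 m[φ6→X3] = [3, 2, 3]
r3 m[φ6→X5] = [3, 5, 3]
r3 m[φ7→X13] = [7, 8, 4]
r3 m[φ7→X0] = [10, 12, 11]
r3 m[φ8→X13] = [3, 9, 3]
r3 m[φ8→X3] = [14, 15, 10]
r3 m[X12→φ0] = [12, 0, 6]
r3 m[X12→φ1] = [17, 1, 4]
r3 m[X12→φ2] = [15, 1, 3]
r3 m[X12→φ4] = [13, 1, 5]
r3 m[X13→φ2] = [12, 19, 10]
r3 m[X13→φ3] = [11, 24, 6]
r3 m[X13→φ4] = [14, 20, 10]
r3 m[X13→φ5] = [15, 16, 7]
r3 m[X13→φ7] = [8, 23, 7]
r3 m[X13→φ8] = [15, 18, 10]
r3 m[X3→φ3] = [1, 3, 1]
r3 m[X3→φ6] = [4, 2, 2]
r3 m[X3→φ8] = [5, 1, 3]
r3 m[X5→φ1] = [1, 3, 1]
r3 m[X5→φ6] = [2, 0, 1]
r3 m[X0→φ0] = [7, 9, 4]
r3 m[X0→φ5] = [2, 10, 4]
r3 m[X0→φ7] = [7, 9, 0]
r4 m[φ0→X12] = [12, 5, 4]
r4 m[φ0→X0] = [7, 5, 1]
r4 m[φ1→X12] = [3, 2, 3]
r4 m[φ1→X5] = [6, 1, 2]
r4 m[φ2→X12] = [14, 10, 15]
r4 m[φ2→X13] = [6, 8, 1]
r4 m[φ3→X13] = [5, 3, 5]
r4 m[φ3→X3] = [10, 13, 11]
r4 m[φ4→X12] = [18, 10, 15]
r4 m[φ4→X13] = [6, 5, 1]
r4 m[φ5→X13] = [4, 10, 7]
r4 m[φ5→X0] = [13, 16, 10]
r4 m[φ6→X3] = [3, 2, 3]
r4 m[φ6→X5] = [3, 5, 3]
r4 m[φ7→X13] = [7, 8, 4]
r4 m[φ7→X0] = [10, 12, 11]
r4 m[φ8→X13] = [3, 9, 3]
r4 m[φ8→X3] = [14, 15, 10]
r4 m[X12→φ0] = [35, 22, 33]
r4 m[X12→φ1] = [44, 25, 34]
r4 m[X12→φ2] = [33, 17, 22]
r4 m[X12→φ4] = [29, 17, 22]
r4 m[X13→φ2] = [25, 35, 20]
r4 m[X13→φ3] = [26, 40, 16]
r4 m[X13→φ4] = [25, 38, 20]
r4 m[X13→φ5] = [27, 33, 14]
r4 m[X13→φ7] = [24, 35, 17]
r4 m[X13→φ8] = [28, 34, 18]
r4 m[X3→φ3] = [17, 17, 13]
r4 m[X3→φ6] = [24, 28, 21]
r4 m[X3→φ8] = [13, 15, 14]
r4 m[X5→φ1] = [3, 5, 3]
r4 m[X5→φ6] = [6, 1, 2]
r4 m[X0→φ0] = [23, 28, 21]
r4 m[X0→φ5] = [17, 17, 12]
r4 m[X0→φ7] = [20, 21, 11]
r5 m[φ0→X12] = [29, 22, 21]
r5 m[φ0→X0] = [29, 27, 23]
r5 m[φ1→X12] = [5, 4, 5]
r5 m[φ1→X5] = [30, 25, 26]
r5 m[φ2→X12] = [24, 20, 25]
r5 m[φ2→X13] = [25, 24, 17]
r5 m[φ3→X13] = [17, 15, 18]
r5 m[φ3→X3] = [20, 23, 21]
r5 m[φ4→X12] = [28, 20, 26]
r5 m[φ4→X13] = [23, 21, 17]
r5 m[φ5→X13] = [12, 20, 15]
r5 m[φ5→X0] = [20, 23, 17]
r5 m[φ6→X3] = [5, 3, 7]
r5 m[φ6→X5] = [22, 30, 27]
r5 m[φ7→X13] = [18, 19, 15]
r5 m[φ7→X0] = [20, 22, 21]
r5 m[φ8→X13] = [13, 20, 14]
r5 m[φ8→X3] = [22, 23, 18]
r5 m[X12→φ0] = [35, 22, 33]
r5 m[X12→φ1] = [44, 25, 34]
r5 m[X12→φ2] = [33, 17, 22]
r5 m[X12→φ4] = [29, 17, 22]
r5 m[X13→φ2] = [25, 35, 20]
r5 m[X13→φ3] = [26, 40, 16]
r5 m[X13→φ4] = [25, 38, 20]
r5 m[X13→φ5] = [27, 33, 14]
r5 m[X13→φ7] = [24, 35, 17]
r5 m[X13→φ8] = [28, 34, 18]
r5 m[X3→φ3] = [17, 17, 13]
r5 m[X3→φ6] = [24, 28, 21]
r5 m[X3→φ8] = [13, 15, 14]
r5 m[X5→φ1] = [3, 5, 3]
r5 m[X5→φ6] = [6, 1, 2]
r5 m[X0→φ0] = [23, 28, 21]
r5 m[X0→φ5] = [17, 17, 12]
r5 m[X0→φ7] = [20, 21, 11]
r6 m[φ0→X12] = [29, 22, 21]
r6 m[φ0→X0] = [29, 27, 23]
r6 m[φ1→X12] = [5, 4, 5]
r6 m[φ1→X5] = [30, 25, 26]
r6 m[φ2→X12] = [24, 20, 25]
r6 m[φ2→X13] = [25, 24, 17]
r6 m[φ3→X13] = [17, 15, 18]
r6 m[φ3→X3] = [20, 23, 21]
r6 m[φ4→X12] = [28, 20, 26]
r6 m[φ4→X13] = [23, 21, 17]
r6 m[φ5→X13] = [12, 20, 15]
r6 m[φ5→X0] = [20, 23, 17]
r6 m[φ6→X3] = [5, 3, 7]
r6 m[φ6→X5] = [22, 30, 27]
r6 m[φ7→X13] = [18, 19, 15]
r6 m[φ7→X0] = [20, 22, 21]
r6 m[φ8→X13] = [13, 20, 14]
r6 m[φ8→X3] = [22, 23, 18]
r6 m[X12→φ0] = [57, 44, 56]
r6 m[X12→φ1] = [81, 62, 72]
r6 m[X12→φ2] = [62, 46, 52]
r6 m[X12→φ4] = [58, 46, 51]
r6 m[X13→φ2] = [83, 95, 79]
r6 m[X13→φ3] = [91, 104, 78]
r6 m[X13→φ4] = [85, 98, 79]
r6 m[X13→φ5] = [96, 99, 81]
r6 m[X13→φ7] = [90, 100, 81]
r6 m[X13→φ8] = [95, 99, 82]
r6 m[X3→φ3] = [27, 26, 25]
r6 m[X3→φ6] = [42, 46, 39]
r6 m[X3→φ8] = [25, 26, 28]
r6 m[X5→φ1] = [22, 30, 27]
r6 m[X5→φ6] = [30, 25, 26]
r6 m[X0→φ0] = [40, 45, 38]
r6 m[X0→φ5] = [49, 49, 44]
r6 m[X0→φ7] = [49, 50, 40]
no fixed point within 6 rounds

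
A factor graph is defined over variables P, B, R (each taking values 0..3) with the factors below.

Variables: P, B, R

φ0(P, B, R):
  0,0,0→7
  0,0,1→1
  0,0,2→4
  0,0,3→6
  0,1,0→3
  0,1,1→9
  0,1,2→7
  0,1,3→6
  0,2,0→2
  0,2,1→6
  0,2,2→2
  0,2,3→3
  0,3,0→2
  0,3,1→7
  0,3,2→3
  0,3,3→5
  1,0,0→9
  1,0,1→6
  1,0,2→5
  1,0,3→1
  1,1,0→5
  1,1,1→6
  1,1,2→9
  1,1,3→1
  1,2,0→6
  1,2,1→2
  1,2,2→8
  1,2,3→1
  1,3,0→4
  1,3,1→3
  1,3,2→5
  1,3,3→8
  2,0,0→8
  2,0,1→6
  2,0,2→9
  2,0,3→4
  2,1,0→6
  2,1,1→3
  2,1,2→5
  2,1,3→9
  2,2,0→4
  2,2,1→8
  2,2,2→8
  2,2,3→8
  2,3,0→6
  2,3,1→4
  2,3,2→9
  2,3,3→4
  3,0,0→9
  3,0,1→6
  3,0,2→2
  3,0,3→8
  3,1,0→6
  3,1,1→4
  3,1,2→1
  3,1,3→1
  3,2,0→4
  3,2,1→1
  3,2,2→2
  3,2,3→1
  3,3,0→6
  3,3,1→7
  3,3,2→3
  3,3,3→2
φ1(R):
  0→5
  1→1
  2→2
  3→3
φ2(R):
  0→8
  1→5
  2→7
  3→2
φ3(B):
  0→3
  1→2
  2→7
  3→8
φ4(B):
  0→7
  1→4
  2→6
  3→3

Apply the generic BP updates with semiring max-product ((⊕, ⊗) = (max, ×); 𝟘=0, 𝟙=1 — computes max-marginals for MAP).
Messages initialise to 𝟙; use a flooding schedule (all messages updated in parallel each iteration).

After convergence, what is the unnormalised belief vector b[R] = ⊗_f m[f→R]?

b[R] = [10080, 1680, 4704, 2016]

init: all messages = 𝟙 over 4 values
r1 m[φ0→P] = [9, 9, 9, 9]
r1 m[φ0→B] = [9, 9, 8, 9]
r1 m[φ0→R] = [9, 9, 9, 9]
r1 m[φ1→R] = [5, 1, 2, 3]
r1 m[φ2→R] = [8, 5, 7, 2]
r1 m[φ3→B] = [3, 2, 7, 8]
r1 m[φ4→B] = [7, 4, 6, 3]
r1 m[P→φ0] = [1, 1, 1, 1]
r1 m[B→φ0] = [1, 1, 1, 1]
r1 m[B→φ3] = [1, 1, 1, 1]
r1 m[B→φ4] = [1, 1, 1, 1]
r1 m[R→φ0] = [1, 1, 1, 1]
r1 m[R→φ1] = [1, 1, 1, 1]
r1 m[R→φ2] = [1, 1, 1, 1]
r2 m[φ0→P] = [9, 9, 9, 9]
r2 m[φ0→B] = [9, 9, 8, 9]
r2 m[φ0→R] = [9, 9, 9, 9]
r2 m[φ1→R] = [5, 1, 2, 3]
r2 m[φ2→R] = [8, 5, 7, 2]
r2 m[φ3→B] = [3, 2, 7, 8]
r2 m[φ4→B] = [7, 4, 6, 3]
r2 m[P→φ0] = [1, 1, 1, 1]
r2 m[B→φ0] = [21, 8, 42, 24]
r2 m[B→φ3] = [63, 36, 48, 27]
r2 m[B→φ4] = [27, 18, 56, 72]
r2 m[R→φ0] = [40, 5, 14, 6]
r2 m[R→φ1] = [72, 45, 63, 18]
r2 m[R→φ2] = [45, 9, 18, 27]
r3 m[φ0→P] = [5880, 10080, 6720, 7560]
r3 m[φ0→B] = [360, 240, 240, 240]
r3 m[φ0→R] = [252, 336, 336, 336]
r3 m[φ1→R] = [5, 1, 2, 3]
r3 m[φ2→R] = [8, 5, 7, 2]
r3 m[φ3→B] = [3, 2, 7, 8]
r3 m[φ4→B] = [7, 4, 6, 3]
r3 m[P→φ0] = [1, 1, 1, 1]
r3 m[B→φ0] = [21, 8, 42, 24]
r3 m[B→φ3] = [63, 36, 48, 27]
r3 m[B→φ4] = [27, 18, 56, 72]
r3 m[R→φ0] = [40, 5, 14, 6]
r3 m[R→φ1] = [72, 45, 63, 18]
r3 m[R→φ2] = [45, 9, 18, 27]
r4 m[φ0→P] = [5880, 10080, 6720, 7560]
r4 m[φ0→B] = [360, 240, 240, 240]
r4 m[φ0→R] = [252, 336, 336, 336]
r4 m[φ1→R] = [5, 1, 2, 3]
r4 m[φ2→R] = [8, 5, 7, 2]
r4 m[φ3→B] = [3, 2, 7, 8]
r4 m[φ4→B] = [7, 4, 6, 3]
r4 m[P→φ0] = [1, 1, 1, 1]
r4 m[B→φ0] = [21, 8, 42, 24]
r4 m[B→φ3] = [2520, 960, 1440, 720]
r4 m[B→φ4] = [1080, 480, 1680, 1920]
r4 m[R→φ0] = [40, 5, 14, 6]
r4 m[R→φ1] = [2016, 1680, 2352, 672]
r4 m[R→φ2] = [1260, 336, 672, 1008]
r5 m[φ0→P] = [5880, 10080, 6720, 7560]
r5 m[φ0→B] = [360, 240, 240, 240]
r5 m[φ0→R] = [252, 336, 336, 336]
r5 m[φ1→R] = [5, 1, 2, 3]
r5 m[φ2→R] = [8, 5, 7, 2]
r5 m[φ3→B] = [3, 2, 7, 8]
r5 m[φ4→B] = [7, 4, 6, 3]
r5 m[P→φ0] = [1, 1, 1, 1]
r5 m[B→φ0] = [21, 8, 42, 24]
r5 m[B→φ3] = [2520, 960, 1440, 720]
r5 m[B→φ4] = [1080, 480, 1680, 1920]
r5 m[R→φ0] = [40, 5, 14, 6]
r5 m[R→φ1] = [2016, 1680, 2352, 672]
r5 m[R→φ2] = [1260, 336, 672, 1008]
fixed point reached at round 5
b[R] = ⊗ incoming = [10080, 1680, 4704, 2016]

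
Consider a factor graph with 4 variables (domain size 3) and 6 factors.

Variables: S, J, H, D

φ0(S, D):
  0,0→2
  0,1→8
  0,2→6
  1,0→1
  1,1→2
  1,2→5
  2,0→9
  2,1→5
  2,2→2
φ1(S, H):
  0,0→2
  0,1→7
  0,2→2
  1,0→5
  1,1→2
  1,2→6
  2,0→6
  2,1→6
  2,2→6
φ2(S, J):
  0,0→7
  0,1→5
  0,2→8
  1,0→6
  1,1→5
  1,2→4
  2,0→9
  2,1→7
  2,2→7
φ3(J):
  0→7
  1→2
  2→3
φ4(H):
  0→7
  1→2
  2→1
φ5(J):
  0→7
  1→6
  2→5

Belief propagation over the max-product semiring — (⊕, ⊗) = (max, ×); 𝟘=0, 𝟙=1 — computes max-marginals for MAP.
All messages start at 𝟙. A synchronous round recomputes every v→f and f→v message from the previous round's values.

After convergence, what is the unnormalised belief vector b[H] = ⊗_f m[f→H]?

init: all messages = 𝟙 over 3 values
r1 m[φ0→S] = [8, 5, 9]
r1 m[φ0→D] = [9, 8, 6]
r1 m[φ1→S] = [7, 6, 6]
r1 m[φ1→H] = [6, 7, 6]
r1 m[φ2→S] = [8, 6, 9]
r1 m[φ2→J] = [9, 7, 8]
r1 m[φ3→J] = [7, 2, 3]
r1 m[φ4→H] = [7, 2, 1]
r1 m[φ5→J] = [7, 6, 5]
r1 m[S→φ0] = [1, 1, 1]
r1 m[S→φ1] = [1, 1, 1]
r1 m[S→φ2] = [1, 1, 1]
r1 m[J→φ2] = [1, 1, 1]
r1 m[J→φ3] = [1, 1, 1]
r1 m[J→φ5] = [1, 1, 1]
r1 m[H→φ1] = [1, 1, 1]
r1 m[H→φ4] = [1, 1, 1]
r1 m[D→φ0] = [1, 1, 1]
r2 m[φ0→S] = [8, 5, 9]
r2 m[φ0→D] = [9, 8, 6]
r2 m[φ1→S] = [7, 6, 6]
r2 m[φ1→H] = [6, 7, 6]
r2 m[φ2→S] = [8, 6, 9]
r2 m[φ2→J] = [9, 7, 8]
r2 m[φ3→J] = [7, 2, 3]
r2 m[φ4→H] = [7, 2, 1]
r2 m[φ5→J] = [7, 6, 5]
r2 m[S→φ0] = [56, 36, 54]
r2 m[S→φ1] = [64, 30, 81]
r2 m[S→φ2] = [56, 30, 54]
r2 m[J→φ2] = [49, 12, 15]
r2 m[J→φ3] = [63, 42, 40]
r2 m[J→φ5] = [63, 14, 24]
r2 m[H→φ1] = [7, 2, 1]
r2 m[H→φ4] = [6, 7, 6]
r2 m[D→φ0] = [1, 1, 1]
r3 m[φ0→S] = [8, 5, 9]
r3 m[φ0→D] = [486, 448, 336]
r3 m[φ1→S] = [14, 35, 42]
r3 m[φ1→H] = [486, 486, 486]
r3 m[φ2→S] = [343, 294, 441]
r3 m[φ2→J] = [486, 378, 448]
r3 m[φ3→J] = [7, 2, 3]
r3 m[φ4→H] = [7, 2, 1]
r3 m[φ5→J] = [7, 6, 5]
r3 m[S→φ0] = [56, 36, 54]
r3 m[S→φ1] = [64, 30, 81]
r3 m[S→φ2] = [56, 30, 54]
r3 m[J→φ2] = [49, 12, 15]
r3 m[J→φ3] = [63, 42, 40]
r3 m[J→φ5] = [63, 14, 24]
r3 m[H→φ1] = [7, 2, 1]
r3 m[H→φ4] = [6, 7, 6]
r3 m[D→φ0] = [1, 1, 1]
r4 m[φ0→S] = [8, 5, 9]
r4 m[φ0→D] = [486, 448, 336]
r4 m[φ1→S] = [14, 35, 42]
r4 m[φ1→H] = [486, 486, 486]
r4 m[φ2→S] = [343, 294, 441]
r4 m[φ2→J] = [486, 378, 448]
r4 m[φ3→J] = [7, 2, 3]
r4 m[φ4→H] = [7, 2, 1]
r4 m[φ5→J] = [7, 6, 5]
r4 m[S→φ0] = [4802, 10290, 18522]
r4 m[S→φ1] = [2744, 1470, 3969]
r4 m[S→φ2] = [112, 175, 378]
r4 m[J→φ2] = [49, 12, 15]
r4 m[J→φ3] = [3402, 2268, 2240]
r4 m[J→φ5] = [3402, 756, 1344]
r4 m[H→φ1] = [7, 2, 1]
r4 m[H→φ4] = [486, 486, 486]
r4 m[D→φ0] = [1, 1, 1]
r5 m[φ0→S] = [8, 5, 9]
r5 m[φ0→D] = [166698, 92610, 51450]
r5 m[φ1→S] = [14, 35, 42]
r5 m[φ1→H] = [23814, 23814, 23814]
r5 m[φ2→S] = [343, 294, 441]
r5 m[φ2→J] = [3402, 2646, 2646]
r5 m[φ3→J] = [7, 2, 3]
r5 m[φ4→H] = [7, 2, 1]
r5 m[φ5→J] = [7, 6, 5]
r5 m[S→φ0] = [4802, 10290, 18522]
r5 m[S→φ1] = [2744, 1470, 3969]
r5 m[S→φ2] = [112, 175, 378]
r5 m[J→φ2] = [49, 12, 15]
r5 m[J→φ3] = [3402, 2268, 2240]
r5 m[J→φ5] = [3402, 756, 1344]
r5 m[H→φ1] = [7, 2, 1]
r5 m[H→φ4] = [486, 486, 486]
r5 m[D→φ0] = [1, 1, 1]
r6 m[φ0→S] = [8, 5, 9]
r6 m[φ0→D] = [166698, 92610, 51450]
r6 m[φ1→S] = [14, 35, 42]
r6 m[φ1→H] = [23814, 23814, 23814]
r6 m[φ2→S] = [343, 294, 441]
r6 m[φ2→J] = [3402, 2646, 2646]
r6 m[φ3→J] = [7, 2, 3]
r6 m[φ4→H] = [7, 2, 1]
r6 m[φ5→J] = [7, 6, 5]
r6 m[S→φ0] = [4802, 10290, 18522]
r6 m[S→φ1] = [2744, 1470, 3969]
r6 m[S→φ2] = [112, 175, 378]
r6 m[J→φ2] = [49, 12, 15]
r6 m[J→φ3] = [23814, 15876, 13230]
r6 m[J→φ5] = [23814, 5292, 7938]
r6 m[H→φ1] = [7, 2, 1]
r6 m[H→φ4] = [23814, 23814, 23814]
r6 m[D→φ0] = [1, 1, 1]
r7 m[φ0→S] = [8, 5, 9]
r7 m[φ0→D] = [166698, 92610, 51450]
r7 m[φ1→S] = [14, 35, 42]
r7 m[φ1→H] = [23814, 23814, 23814]
r7 m[φ2→S] = [343, 294, 441]
r7 m[φ2→J] = [3402, 2646, 2646]
r7 m[φ3→J] = [7, 2, 3]
r7 m[φ4→H] = [7, 2, 1]
r7 m[φ5→J] = [7, 6, 5]
r7 m[S→φ0] = [4802, 10290, 18522]
r7 m[S→φ1] = [2744, 1470, 3969]
r7 m[S→φ2] = [112, 175, 378]
r7 m[J→φ2] = [49, 12, 15]
r7 m[J→φ3] = [23814, 15876, 13230]
r7 m[J→φ5] = [23814, 5292, 7938]
r7 m[H→φ1] = [7, 2, 1]
r7 m[H→φ4] = [23814, 23814, 23814]
r7 m[D→φ0] = [1, 1, 1]
fixed point reached at round 7
b[H] = ⊗ incoming = [166698, 47628, 23814]

b[H] = [166698, 47628, 23814]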